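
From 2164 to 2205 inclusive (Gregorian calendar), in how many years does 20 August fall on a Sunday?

5

Track 20 August's weekday year by year (advancing +1, or +2 across a Feb 29):
  2164: Mon  2165: Tue (+1)  2166: Wed (+1)  2167: Thu (+1)  2168: Sat (+2)
  2169: Sun (+1) ✓  2170: Mon (+1)  2171: Tue (+1)  2172: Thu (+2)  2173: Fri (+1)
  2174: Sat (+1)  2175: Sun (+1) ✓  2176: Tue (+2)  2177: Wed (+1)  … (14 more years) …
  2192: Mon (+2)  2193: Tue (+1)  2194: Wed (+1)  2195: Thu (+1)  2196: Sat (+2)
  2197: Sun (+1) ✓  2198: Mon (+1)  2199: Tue (+1)  2200: Wed (+1)  2201: Thu (+1)
  2202: Fri (+1)  2203: Sat (+1)  2204: Mon (+2)  2205: Tue (+1)
Sunday years: 2169, 2175, 2180, 2186, 2197 — 5 in total.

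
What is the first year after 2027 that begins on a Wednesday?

2031

Jan 1 advances by 2 weekdays after a leap year and by 1 after a common year.
2027: Jan 1 is Friday.
2028: Saturday (leap)
2029: Monday
2030: Tuesday
2031: Wednesday
2031 begins on a Wednesday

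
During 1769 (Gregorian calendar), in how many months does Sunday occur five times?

A month of length L has five Sundays iff its first Sunday is on day ≤ L−28 (so day 1–3 in a 31-day month, 1–2 in a 30-day month, day 1 in a leap February).
Checking each month of 1769: Jan starts Sun (31d) ✓; Feb starts Wed (28d); Mar starts Wed (31d); Apr starts Sat (30d) ✓; May starts Mon (31d); Jun starts Thu (30d); Jul starts Sat (31d) ✓; Aug starts Tue (31d); Sep starts Fri (30d); Oct starts Sun (31d) ✓; Nov starts Wed (30d); Dec starts Fri (31d) ✓.
Five-Sunday months: January, April, July, October, December → 5.

5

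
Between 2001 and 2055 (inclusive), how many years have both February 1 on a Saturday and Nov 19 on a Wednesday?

6

Check each year's weekday for February 1 and Nov 19:
  2001: Thu/Mon  2002: Fri/Tue  2003: Sat/Wed ✓  2004: Sun/Fri  2005: Tue/Sat  2006: Wed/Sun  2007: Thu/Mon  2008: Fri/Wed  2009: Sun/Thu  2010: Mon/Fri  2011: Tue/Sat  2012: Wed/Mon  2013: Fri/Tue  2014: Sat/Wed ✓  …(27 more)…  2042: Sat/Wed ✓  2043: Sun/Thu  2044: Mon/Sat  2045: Wed/Sun  2046: Thu/Mon  2047: Fri/Tue  2048: Sat/Thu  2049: Mon/Fri  2050: Tue/Sat  2051: Wed/Sun  2052: Thu/Tue  2053: Sat/Wed ✓  2054: Sun/Thu  2055: Mon/Fri
Both conditions hold in: 2003, 2014, 2025, 2031, 2042, 2053 — 6.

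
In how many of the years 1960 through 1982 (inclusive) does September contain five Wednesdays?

7

September has 30 days; it has five Wednesdays when Wednesday falls among the first (month-length − 28) days — i.e. when September 1 is one of Wednesday/Tuesday.
September 1 by year: 1960:Thu 1961:Fri 1962:Sat 1963:Sun 1964:Tue✓ 1965:Wed✓ 1966:Thu 1967:Fri 1968:Sun 1969:Mon 1970:Tue✓ 1971:Wed✓ 1972:Fri 1973:Sat 1974:Sun 1975:Mon 1976:Wed✓ 1977:Thu 1978:Fri 1979:Sat 1980:Mon 1981:Tue✓ 1982:Wed✓
Years with five Wednesdays: 1964, 1965, 1970, 1971, 1976, 1981, 1982 → 7.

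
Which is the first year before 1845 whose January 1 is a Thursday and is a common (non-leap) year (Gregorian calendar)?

Jan 1 advances by 2 weekdays after a leap year and by 1 after a common year.
1845: Jan 1 is Wednesday.
1844: Monday (leap)
1843: Sunday
1842: Saturday
1841: Friday
1840: Wednesday (leap)
1839: Tuesday
1838: Monday
1837: Sunday
1836: Friday (leap)
1835: Thursday
1835 begins on a Thursday and is a common year.

1835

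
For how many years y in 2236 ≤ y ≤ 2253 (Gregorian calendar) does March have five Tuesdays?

March has 31 days; it has five Tuesdays when Tuesday falls among the first (month-length − 28) days — i.e. when March 1 is one of Tuesday/Monday/Sunday.
March 1 by year: 2236:Tue✓ 2237:Wed 2238:Thu 2239:Fri 2240:Sun✓ 2241:Mon✓ 2242:Tue✓ 2243:Wed 2244:Fri 2245:Sat 2246:Sun✓ 2247:Mon✓ 2248:Wed 2249:Thu 2250:Fri 2251:Sat 2252:Mon✓ 2253:Tue✓
Years with five Tuesdays: 2236, 2240, 2241, 2242, 2246, 2247, 2252, 2253 → 8.

8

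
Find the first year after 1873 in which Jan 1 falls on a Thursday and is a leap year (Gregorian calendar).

1880

Jan 1 advances by 2 weekdays after a leap year and by 1 after a common year.
1873: Jan 1 is Wednesday.
1874: Thursday
1875: Friday
1876: Saturday (leap)
1877: Monday
1878: Tuesday
1879: Wednesday
1880: Thursday (leap)
1880 begins on a Thursday and is a leap year.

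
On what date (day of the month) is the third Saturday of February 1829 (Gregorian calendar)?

21

February 1, 1829 is a Sunday, so the first Saturday is the 7th.
The third Saturday is 7 + 14 = 21.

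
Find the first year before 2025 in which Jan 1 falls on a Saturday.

Jan 1 advances by 2 weekdays after a leap year and by 1 after a common year.
2025: Jan 1 is Wednesday.
2024: Monday (leap)
2023: Sunday
2022: Saturday
2022 begins on a Saturday

2022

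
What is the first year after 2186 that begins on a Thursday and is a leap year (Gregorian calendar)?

Jan 1 advances by 2 weekdays after a leap year and by 1 after a common year.
2186: Jan 1 is Sunday.
2187: Monday
2188: Tuesday (leap)
2189: Thursday
2190: Friday
2191: Saturday
2192: Sunday (leap)
2193: Tuesday
2194: Wednesday
2195: Thursday
2196: Friday (leap)
2197: Sunday
2198: Monday
2199: Tuesday
2200: Wednesday
2201: Thursday
2202: Friday
2203: Saturday
2204: Sunday (leap)
2205: Tuesday
2206: Wednesday
2207: Thursday
2208: Friday (leap)
2209: Sunday
2210: Monday
2211: Tuesday
2212: Wednesday (leap)
2213: Friday
2214: Saturday
2215: Sunday
2216: Monday (leap)
2217: Wednesday
2218: Thursday
2219: Friday
2220: Saturday (leap)
2221: Monday
2222: Tuesday
2223: Wednesday
2224: Thursday (leap)
2224 begins on a Thursday and is a leap year.

2224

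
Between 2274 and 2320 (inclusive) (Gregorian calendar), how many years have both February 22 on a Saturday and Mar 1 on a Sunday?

2

Check each year's weekday for February 22 and Mar 1:
  2274: Sun/Sun  2275: Mon/Mon  2276: Tue/Wed  2277: Thu/Thu  2278: Fri/Fri  2279: Sat/Sat  2280: Sun/Mon  2281: Tue/Tue  2282: Wed/Wed  2283: Thu/Thu  2284: Fri/Sat  2285: Sun/Sun  2286: Mon/Mon  2287: Tue/Tue  …(19 more)…  2307: Fri/Fri  2308: Sat/Sun ✓  2309: Mon/Mon  2310: Tue/Tue  2311: Wed/Wed  2312: Thu/Fri  2313: Sat/Sat  2314: Sun/Sun  2315: Mon/Mon  2316: Tue/Wed  2317: Thu/Thu  2318: Fri/Fri  2319: Sat/Sat  2320: Sun/Mon
Both conditions hold in: 2296, 2308 — 2.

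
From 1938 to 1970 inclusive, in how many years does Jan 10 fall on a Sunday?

Track Jan 10's weekday year by year (advancing +1, or +2 across a Feb 29):
  1938: Mon  1939: Tue (+1)  1940: Wed (+1)  1941: Fri (+2)  1942: Sat (+1)
  1943: Sun (+1) ✓  1944: Mon (+1)  1945: Wed (+2)  1946: Thu (+1)  1947: Fri (+1)
  1948: Sat (+1)  1949: Mon (+2)  1950: Tue (+1)  1951: Wed (+1)  … (5 more years) …
  1957: Thu (+2)  1958: Fri (+1)  1959: Sat (+1)  1960: Sun (+1) ✓  1961: Tue (+2)
  1962: Wed (+1)  1963: Thu (+1)  1964: Fri (+1)  1965: Sun (+2) ✓  1966: Mon (+1)
  1967: Tue (+1)  1968: Wed (+1)  1969: Fri (+2)  1970: Sat (+1)
Sunday years: 1943, 1954, 1960, 1965 — 4 in total.

4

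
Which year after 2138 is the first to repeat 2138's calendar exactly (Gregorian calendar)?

Two years share a calendar iff Jan 1 falls on the same weekday and both are leap or both are common. 2138: Jan 1 is Wednesday, common year.
2139: Jan 1 Thursday, common
2140: Jan 1 Friday, leap
2141: Jan 1 Sunday, common
2142: Jan 1 Monday, common
2143: Jan 1 Tuesday, common
2144: Jan 1 Wednesday, leap
2145: Jan 1 Friday, common
2146: Jan 1 Saturday, common
2147: Jan 1 Sunday, common
2148: Jan 1 Monday, leap
2149: Jan 1 Wednesday, common
2149 matches on both conditions.

2149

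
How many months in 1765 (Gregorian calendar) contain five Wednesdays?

A month of length L has five Wednesdays iff its first Wednesday is on day ≤ L−28 (so day 1–3 in a 31-day month, 1–2 in a 30-day month, day 1 in a leap February).
Checking each month of 1765: Jan starts Tue (31d) ✓; Feb starts Fri (28d); Mar starts Fri (31d); Apr starts Mon (30d); May starts Wed (31d) ✓; Jun starts Sat (30d); Jul starts Mon (31d) ✓; Aug starts Thu (31d); Sep starts Sun (30d); Oct starts Tue (31d) ✓; Nov starts Fri (30d); Dec starts Sun (31d).
Five-Wednesday months: January, May, July, October → 4.

4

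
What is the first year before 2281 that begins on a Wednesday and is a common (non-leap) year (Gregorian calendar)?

2279

Jan 1 advances by 2 weekdays after a leap year and by 1 after a common year.
2281: Jan 1 is Saturday.
2280: Thursday (leap)
2279: Wednesday
2279 begins on a Wednesday and is a common year.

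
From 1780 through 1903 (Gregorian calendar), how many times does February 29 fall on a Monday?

5

Leap years in 1780–1903: 29 of them.
Feb 29 weekday advances by 5 (mod 7) from one leap year to the next four years later (or differs when a century non-leap intervenes).
Leap-day weekdays: 1780:Tue 1784:Sun 1788:Fri 1792:Wed 1796:Mon✓ 1804:Wed 1808:Mon✓ 1812:Sat 1816:Thu 1820:Tue 1824:Sun 1828:Fri 1832:Wed …(3 more)… 1848:Tue 1852:Sun 1856:Fri 1860:Wed 1864:Mon✓ 1868:Sat 1872:Thu 1876:Tue 1880:Sun 1884:Fri 1888:Wed 1892:Mon✓ 1896:Sat
Monday: 1796, 1808, 1836, 1864, 1892 → 5.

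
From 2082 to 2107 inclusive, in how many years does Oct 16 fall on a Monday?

Track Oct 16's weekday year by year (advancing +1, or +2 across a Feb 29):
  2082: Fri  2083: Sat (+1)  2084: Mon (+2) ✓  2085: Tue (+1)  2086: Wed (+1)
  2087: Thu (+1)  2088: Sat (+2)  2089: Sun (+1)  2090: Mon (+1) ✓  2091: Tue (+1)
  2092: Thu (+2)  2093: Fri (+1)  2094: Sat (+1)  2095: Sun (+1)  2096: Tue (+2)
  2097: Wed (+1)  2098: Thu (+1)  2099: Fri (+1)  2100: Sat (+1)  2101: Sun (+1)
  2102: Mon (+1) ✓  2103: Tue (+1)  2104: Thu (+2)  2105: Fri (+1)  2106: Sat (+1)
  2107: Sun (+1)
Monday years: 2084, 2090, 2102 — 3 in total.

3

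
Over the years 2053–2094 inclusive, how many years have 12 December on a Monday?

5

Track 12 December's weekday year by year (advancing +1, or +2 across a Feb 29):
  2053: Fri  2054: Sat (+1)  2055: Sun (+1)  2056: Tue (+2)  2057: Wed (+1)
  2058: Thu (+1)  2059: Fri (+1)  2060: Sun (+2)  2061: Mon (+1) ✓  2062: Tue (+1)
  2063: Wed (+1)  2064: Fri (+2)  2065: Sat (+1)  2066: Sun (+1)  … (14 more years) …
  2081: Fri (+1)  2082: Sat (+1)  2083: Sun (+1)  2084: Tue (+2)  2085: Wed (+1)
  2086: Thu (+1)  2087: Fri (+1)  2088: Sun (+2)  2089: Mon (+1) ✓  2090: Tue (+1)
  2091: Wed (+1)  2092: Fri (+2)  2093: Sat (+1)  2094: Sun (+1)
Monday years: 2061, 2067, 2072, 2078, 2089 — 5 in total.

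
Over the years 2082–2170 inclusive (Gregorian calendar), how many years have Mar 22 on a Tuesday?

13

Track Mar 22's weekday year by year (advancing +1, or +2 across a Feb 29):
  2082: Sun  2083: Mon (+1)  2084: Wed (+2)  2085: Thu (+1)  2086: Fri (+1)
  2087: Sat (+1)  2088: Mon (+2)  2089: Tue (+1) ✓  2090: Wed (+1)  2091: Thu (+1)
  2092: Sat (+2)  2093: Sun (+1)  2094: Mon (+1)  2095: Tue (+1) ✓  … (61 more years) …
  2157: Tue (+1) ✓  2158: Wed (+1)  2159: Thu (+1)  2160: Sat (+2)  2161: Sun (+1)
  2162: Mon (+1)  2163: Tue (+1) ✓  2164: Thu (+2)  2165: Fri (+1)  2166: Sat (+1)
  2167: Sun (+1)  2168: Tue (+2) ✓  2169: Wed (+1)  2170: Thu (+1)
Tuesday years: 2089, 2095, 2101, 2107, 2112, 2118, 2129, 2135, 2140, 2146, 2157, 2163, 2168 — 13 in total.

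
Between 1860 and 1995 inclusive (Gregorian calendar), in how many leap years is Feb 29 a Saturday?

6

Leap years in 1860–1995: 33 of them.
Feb 29 weekday advances by 5 (mod 7) from one leap year to the next four years later (or differs when a century non-leap intervenes).
Leap-day weekdays: 1860:Wed 1864:Mon 1868:Sat✓ 1872:Thu 1876:Tue 1880:Sun 1884:Fri 1888:Wed 1892:Mon 1896:Sat✓ 1904:Mon 1908:Sat✓ 1912:Thu …(7 more)… 1944:Tue 1948:Sun 1952:Fri 1956:Wed 1960:Mon 1964:Sat✓ 1968:Thu 1972:Tue 1976:Sun 1980:Fri 1984:Wed 1988:Mon 1992:Sat✓
Saturday: 1868, 1896, 1908, 1936, 1964, 1992 → 6.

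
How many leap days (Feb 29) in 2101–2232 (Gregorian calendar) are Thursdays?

Leap years in 2101–2232: 32 of them.
Feb 29 weekday advances by 5 (mod 7) from one leap year to the next four years later (or differs when a century non-leap intervenes).
Leap-day weekdays: 2104:Fri 2108:Wed 2112:Mon 2116:Sat 2120:Thu✓ 2124:Tue 2128:Sun 2132:Fri 2136:Wed 2140:Mon 2144:Sat 2148:Thu✓ 2152:Tue …(6 more)… 2180:Tue 2184:Sun 2188:Fri 2192:Wed 2196:Mon 2204:Wed 2208:Mon 2212:Sat 2216:Thu✓ 2220:Tue 2224:Sun 2228:Fri 2232:Wed
Thursday: 2120, 2148, 2176, 2216 → 4.

4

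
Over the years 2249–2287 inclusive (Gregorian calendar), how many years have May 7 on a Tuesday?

Track May 7's weekday year by year (advancing +1, or +2 across a Feb 29):
  2249: Mon  2250: Tue (+1) ✓  2251: Wed (+1)  2252: Fri (+2)  2253: Sat (+1)
  2254: Sun (+1)  2255: Mon (+1)  2256: Wed (+2)  2257: Thu (+1)  2258: Fri (+1)
  2259: Sat (+1)  2260: Mon (+2)  2261: Tue (+1) ✓  2262: Wed (+1)  … (11 more years) …
  2274: Thu (+1)  2275: Fri (+1)  2276: Sun (+2)  2277: Mon (+1)  2278: Tue (+1) ✓
  2279: Wed (+1)  2280: Fri (+2)  2281: Sat (+1)  2282: Sun (+1)  2283: Mon (+1)
  2284: Wed (+2)  2285: Thu (+1)  2286: Fri (+1)  2287: Sat (+1)
Tuesday years: 2250, 2261, 2267, 2272, 2278 — 5 in total.

5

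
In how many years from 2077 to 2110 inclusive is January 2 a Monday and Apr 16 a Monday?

Check each year's weekday for January 2 and Apr 16:
  2077: Sat/Fri  2078: Sun/Sat  2079: Mon/Sun  2080: Tue/Tue  2081: Thu/Wed  2082: Fri/Thu  2083: Sat/Fri  2084: Sun/Sun  2085: Tue/Mon  2086: Wed/Tue  2087: Thu/Wed  2088: Fri/Fri  2089: Sun/Sat  2090: Mon/Sun  …(6 more)…  2097: Wed/Tue  2098: Thu/Wed  2099: Fri/Thu  2100: Sat/Fri  2101: Sun/Sat  2102: Mon/Sun  2103: Tue/Mon  2104: Wed/Wed  2105: Fri/Thu  2106: Sat/Fri  2107: Sun/Sat  2108: Mon/Mon ✓  2109: Wed/Tue  2110: Thu/Wed
Both conditions hold in: 2096, 2108 — 2.

2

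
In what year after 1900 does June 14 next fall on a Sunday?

From one year to the next, a fixed date's weekday advances by 1, or by 2 when a Feb 29 lies between the two dates.
1900: June 14 is Thursday.
1901: Friday (+1)
1902: Saturday (+1)
1903: Sunday (+1)
June 14 falls on a Sunday in 1903.

1903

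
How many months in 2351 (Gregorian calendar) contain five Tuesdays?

A month of length L has five Tuesdays iff its first Tuesday is on day ≤ L−28 (so day 1–3 in a 31-day month, 1–2 in a 30-day month, day 1 in a leap February).
Checking each month of 2351: Jan starts Mon (31d) ✓; Feb starts Thu (28d); Mar starts Thu (31d); Apr starts Sun (30d); May starts Tue (31d) ✓; Jun starts Fri (30d); Jul starts Sun (31d) ✓; Aug starts Wed (31d); Sep starts Sat (30d); Oct starts Mon (31d) ✓; Nov starts Thu (30d); Dec starts Sat (31d).
Five-Tuesday months: January, May, July, October → 4.

4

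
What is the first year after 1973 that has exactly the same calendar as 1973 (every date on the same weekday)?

1979

Two years share a calendar iff Jan 1 falls on the same weekday and both are leap or both are common. 1973: Jan 1 is Monday, common year.
1974: Jan 1 Tuesday, common
1975: Jan 1 Wednesday, common
1976: Jan 1 Thursday, leap
1977: Jan 1 Saturday, common
1978: Jan 1 Sunday, common
1979: Jan 1 Monday, common
1979 matches on both conditions.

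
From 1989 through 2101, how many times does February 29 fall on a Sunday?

Leap years in 1989–2101: 27 of them.
Feb 29 weekday advances by 5 (mod 7) from one leap year to the next four years later (or differs when a century non-leap intervenes).
Leap-day weekdays: 1992:Sat 1996:Thu 2000:Tue 2004:Sun✓ 2008:Fri 2012:Wed 2016:Mon 2020:Sat 2024:Thu 2028:Tue 2032:Sun✓ 2036:Fri 2040:Wed 2044:Mon 2048:Sat 2052:Thu 2056:Tue 2060:Sun✓ 2064:Fri 2068:Wed 2072:Mon 2076:Sat 2080:Thu 2084:Tue 2088:Sun✓ 2092:Fri 2096:Wed
Sunday: 2004, 2032, 2060, 2088 → 4.

4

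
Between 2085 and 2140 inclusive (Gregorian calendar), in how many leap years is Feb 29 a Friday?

Leap years in 2085–2140: 13 of them.
Feb 29 weekday advances by 5 (mod 7) from one leap year to the next four years later (or differs when a century non-leap intervenes).
Leap-day weekdays: 2088:Sun 2092:Fri✓ 2096:Wed 2104:Fri✓ 2108:Wed 2112:Mon 2116:Sat 2120:Thu 2124:Tue 2128:Sun 2132:Fri✓ 2136:Wed 2140:Mon
Friday: 2092, 2104, 2132 → 3.

3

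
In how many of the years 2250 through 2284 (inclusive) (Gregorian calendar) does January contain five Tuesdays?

January has 31 days; it has five Tuesdays when Tuesday falls among the first (month-length − 28) days — i.e. when January 1 is one of Tuesday/Monday/Sunday.
January 1 by year: 2250:Tue✓ 2251:Wed 2252:Thu 2253:Sat 2254:Sun✓ 2255:Mon✓ 2256:Tue✓ 2257:Thu 2258:Fri 2259:Sat 2260:Sun✓ 2261:Tue✓ 2262:Wed 2263:Thu 2264:Fri …(5 more)… 2270:Sat 2271:Sun✓ 2272:Mon✓ 2273:Wed 2274:Thu 2275:Fri 2276:Sat 2277:Mon✓ 2278:Tue✓ 2279:Wed 2280:Thu 2281:Sat 2282:Sun✓ 2283:Mon✓ 2284:Tue✓
Years with five Tuesdays: 2250, 2254, 2255, 2256, 2260, 2261, 2265, 2266, 2267, 2271, 2272, 2277, 2278, 2282, 2283, 2284 → 16.

16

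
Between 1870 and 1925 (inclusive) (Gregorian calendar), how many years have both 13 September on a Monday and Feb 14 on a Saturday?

2

Check each year's weekday for 13 September and Feb 14:
  1870: Tue/Mon  1871: Wed/Tue  1872: Fri/Wed  1873: Sat/Fri  1874: Sun/Sat  1875: Mon/Sun  1876: Wed/Mon  1877: Thu/Wed  1878: Fri/Thu  1879: Sat/Fri  1880: Mon/Sat ✓  1881: Tue/Mon  1882: Wed/Tue  1883: Thu/Wed  …(28 more)…  1912: Fri/Wed  1913: Sat/Fri  1914: Sun/Sat  1915: Mon/Sun  1916: Wed/Mon  1917: Thu/Wed  1918: Fri/Thu  1919: Sat/Fri  1920: Mon/Sat ✓  1921: Tue/Mon  1922: Wed/Tue  1923: Thu/Wed  1924: Sat/Thu  1925: Sun/Sat
Both conditions hold in: 1880, 1920 — 2.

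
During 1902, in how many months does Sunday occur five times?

4

A month of length L has five Sundays iff its first Sunday is on day ≤ L−28 (so day 1–3 in a 31-day month, 1–2 in a 30-day month, day 1 in a leap February).
Checking each month of 1902: Jan starts Wed (31d); Feb starts Sat (28d); Mar starts Sat (31d) ✓; Apr starts Tue (30d); May starts Thu (31d); Jun starts Sun (30d) ✓; Jul starts Tue (31d); Aug starts Fri (31d) ✓; Sep starts Mon (30d); Oct starts Wed (31d); Nov starts Sat (30d) ✓; Dec starts Mon (31d).
Five-Sunday months: March, June, August, November → 4.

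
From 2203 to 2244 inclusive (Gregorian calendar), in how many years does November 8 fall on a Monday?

Track November 8's weekday year by year (advancing +1, or +2 across a Feb 29):
  2203: Tue  2204: Thu (+2)  2205: Fri (+1)  2206: Sat (+1)  2207: Sun (+1)
  2208: Tue (+2)  2209: Wed (+1)  2210: Thu (+1)  2211: Fri (+1)  2212: Sun (+2)
  2213: Mon (+1) ✓  2214: Tue (+1)  2215: Wed (+1)  2216: Fri (+2)  … (14 more years) …
  2231: Tue (+1)  2232: Thu (+2)  2233: Fri (+1)  2234: Sat (+1)  2235: Sun (+1)
  2236: Tue (+2)  2237: Wed (+1)  2238: Thu (+1)  2239: Fri (+1)  2240: Sun (+2)
  2241: Mon (+1) ✓  2242: Tue (+1)  2243: Wed (+1)  2244: Fri (+2)
Monday years: 2213, 2219, 2224, 2230, 2241 — 5 in total.

5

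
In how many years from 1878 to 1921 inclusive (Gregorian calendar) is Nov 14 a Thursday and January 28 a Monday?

Check each year's weekday for Nov 14 and January 28:
  1878: Thu/Mon ✓  1879: Fri/Tue  1880: Sun/Wed  1881: Mon/Fri  1882: Tue/Sat  1883: Wed/Sun  1884: Fri/Mon  1885: Sat/Wed  1886: Sun/Thu  1887: Mon/Fri  1888: Wed/Sat  1889: Thu/Mon ✓  1890: Fri/Tue  1891: Sat/Wed  …(16 more)…  1908: Sat/Tue  1909: Sun/Thu  1910: Mon/Fri  1911: Tue/Sat  1912: Thu/Sun  1913: Fri/Tue  1914: Sat/Wed  1915: Sun/Thu  1916: Tue/Fri  1917: Wed/Sun  1918: Thu/Mon ✓  1919: Fri/Tue  1920: Sun/Wed  1921: Mon/Fri
Both conditions hold in: 1878, 1889, 1895, 1901, 1907, 1918 — 6.

6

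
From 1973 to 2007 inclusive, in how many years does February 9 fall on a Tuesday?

Track February 9's weekday year by year (advancing +1, or +2 across a Feb 29):
  1973: Fri  1974: Sat (+1)  1975: Sun (+1)  1976: Mon (+1)  1977: Wed (+2)
  1978: Thu (+1)  1979: Fri (+1)  1980: Sat (+1)  1981: Mon (+2)  1982: Tue (+1) ✓
  1983: Wed (+1)  1984: Thu (+1)  1985: Sat (+2)  1986: Sun (+1)  … (7 more years) …
  1994: Wed (+1)  1995: Thu (+1)  1996: Fri (+1)  1997: Sun (+2)  1998: Mon (+1)
  1999: Tue (+1) ✓  2000: Wed (+1)  2001: Fri (+2)  2002: Sat (+1)  2003: Sun (+1)
  2004: Mon (+1)  2005: Wed (+2)  2006: Thu (+1)  2007: Fri (+1)
Tuesday years: 1982, 1988, 1993, 1999 — 4 in total.

4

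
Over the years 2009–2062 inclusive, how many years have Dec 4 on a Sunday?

Track Dec 4's weekday year by year (advancing +1, or +2 across a Feb 29):
  2009: Fri  2010: Sat (+1)  2011: Sun (+1) ✓  2012: Tue (+2)  2013: Wed (+1)
  2014: Thu (+1)  2015: Fri (+1)  2016: Sun (+2) ✓  2017: Mon (+1)  2018: Tue (+1)
  2019: Wed (+1)  2020: Fri (+2)  2021: Sat (+1)  2022: Sun (+1) ✓  … (26 more years) …
  2049: Sat (+1)  2050: Sun (+1) ✓  2051: Mon (+1)  2052: Wed (+2)  2053: Thu (+1)
  2054: Fri (+1)  2055: Sat (+1)  2056: Mon (+2)  2057: Tue (+1)  2058: Wed (+1)
  2059: Thu (+1)  2060: Sat (+2)  2061: Sun (+1) ✓  2062: Mon (+1)
Sunday years: 2011, 2016, 2022, 2033, 2039, 2044, 2050, 2061 — 8 in total.

8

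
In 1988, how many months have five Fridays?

5

A month of length L has five Fridays iff its first Friday is on day ≤ L−28 (so day 1–3 in a 31-day month, 1–2 in a 30-day month, day 1 in a leap February).
Checking each month of 1988: Jan starts Fri (31d) ✓; Feb starts Mon (29d); Mar starts Tue (31d); Apr starts Fri (30d) ✓; May starts Sun (31d); Jun starts Wed (30d); Jul starts Fri (31d) ✓; Aug starts Mon (31d); Sep starts Thu (30d) ✓; Oct starts Sat (31d); Nov starts Tue (30d); Dec starts Thu (31d) ✓.
Five-Friday months: January, April, July, September, December → 5.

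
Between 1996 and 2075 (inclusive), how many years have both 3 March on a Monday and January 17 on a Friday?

Check each year's weekday for 3 March and January 17:
  1996: Sun/Wed  1997: Mon/Fri ✓  1998: Tue/Sat  1999: Wed/Sun  2000: Fri/Mon  2001: Sat/Wed  2002: Sun/Thu  2003: Mon/Fri ✓  2004: Wed/Sat  2005: Thu/Mon  2006: Fri/Tue  2007: Sat/Wed  2008: Mon/Thu  2009: Tue/Sat  …(52 more)…  2062: Fri/Tue  2063: Sat/Wed  2064: Mon/Thu  2065: Tue/Sat  2066: Wed/Sun  2067: Thu/Mon  2068: Sat/Tue  2069: Sun/Thu  2070: Mon/Fri ✓  2071: Tue/Sat  2072: Thu/Sun  2073: Fri/Tue  2074: Sat/Wed  2075: Sun/Thu
Both conditions hold in: 1997, 2003, 2014, 2025, 2031, 2042, 2053, 2059, 2070 — 9.

9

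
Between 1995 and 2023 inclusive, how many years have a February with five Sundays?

February has 28 days (29 in leap years); it has five Sundays when Sunday falls among the first (month-length − 28) days — i.e. when February 1 is Sunday in a leap year (never in a common year).
February 1 by year: 1995:Wed 1996:Thu 1997:Sat 1998:Sun 1999:Mon 2000:Tue 2001:Thu 2002:Fri 2003:Sat 2004:Sun✓ 2005:Tue 2006:Wed 2007:Thu 2008:Fri 2009:Sun 2010:Mon 2011:Tue 2012:Wed 2013:Fri 2014:Sat 2015:Sun 2016:Mon 2017:Wed 2018:Thu 2019:Fri 2020:Sat 2021:Mon 2022:Tue 2023:Wed
Years with five Sundays: 2004 → 1.

1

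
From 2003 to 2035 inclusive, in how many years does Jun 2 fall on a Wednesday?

Track Jun 2's weekday year by year (advancing +1, or +2 across a Feb 29):
  2003: Mon  2004: Wed (+2) ✓  2005: Thu (+1)  2006: Fri (+1)  2007: Sat (+1)
  2008: Mon (+2)  2009: Tue (+1)  2010: Wed (+1) ✓  2011: Thu (+1)  2012: Sat (+2)
  2013: Sun (+1)  2014: Mon (+1)  2015: Tue (+1)  2016: Thu (+2)  … (5 more years) …
  2022: Thu (+1)  2023: Fri (+1)  2024: Sun (+2)  2025: Mon (+1)  2026: Tue (+1)
  2027: Wed (+1) ✓  2028: Fri (+2)  2029: Sat (+1)  2030: Sun (+1)  2031: Mon (+1)
  2032: Wed (+2) ✓  2033: Thu (+1)  2034: Fri (+1)  2035: Sat (+1)
Wednesday years: 2004, 2010, 2021, 2027, 2032 — 5 in total.

5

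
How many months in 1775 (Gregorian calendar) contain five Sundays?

A month of length L has five Sundays iff its first Sunday is on day ≤ L−28 (so day 1–3 in a 31-day month, 1–2 in a 30-day month, day 1 in a leap February).
Checking each month of 1775: Jan starts Sun (31d) ✓; Feb starts Wed (28d); Mar starts Wed (31d); Apr starts Sat (30d) ✓; May starts Mon (31d); Jun starts Thu (30d); Jul starts Sat (31d) ✓; Aug starts Tue (31d); Sep starts Fri (30d); Oct starts Sun (31d) ✓; Nov starts Wed (30d); Dec starts Fri (31d) ✓.
Five-Sunday months: January, April, July, October, December → 5.

5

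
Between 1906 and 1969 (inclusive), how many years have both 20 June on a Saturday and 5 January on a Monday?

Check each year's weekday for 20 June and 5 January:
  1906: Wed/Fri  1907: Thu/Sat  1908: Sat/Sun  1909: Sun/Tue  1910: Mon/Wed  1911: Tue/Thu  1912: Thu/Fri  1913: Fri/Sun  1914: Sat/Mon ✓  1915: Sun/Tue  1916: Tue/Wed  1917: Wed/Fri  1918: Thu/Sat  1919: Fri/Sun  …(36 more)…  1956: Wed/Thu  1957: Thu/Sat  1958: Fri/Sun  1959: Sat/Mon ✓  1960: Mon/Tue  1961: Tue/Thu  1962: Wed/Fri  1963: Thu/Sat  1964: Sat/Sun  1965: Sun/Tue  1966: Mon/Wed  1967: Tue/Thu  1968: Thu/Fri  1969: Fri/Sun
Both conditions hold in: 1914, 1925, 1931, 1942, 1953, 1959 — 6.

6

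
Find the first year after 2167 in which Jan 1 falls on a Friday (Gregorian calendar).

2168

Jan 1 advances by 2 weekdays after a leap year and by 1 after a common year.
2167: Jan 1 is Thursday.
2168: Friday (leap)
2168 begins on a Friday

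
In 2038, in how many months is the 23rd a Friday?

2

Check the 23rd of each month of 2038: Jan 23: Sat, Feb 23: Tue, Mar 23: Tue, Apr 23: Fri, May 23: Sun, Jun 23: Wed, Jul 23: Fri, Aug 23: Mon, Sep 23: Thu, Oct 23: Sat, Nov 23: Tue, Dec 23: Thu.
Friday occurs in April, July — 2 months.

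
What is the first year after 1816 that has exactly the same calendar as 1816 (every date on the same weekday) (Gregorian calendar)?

1844

Two years share a calendar iff Jan 1 falls on the same weekday and both are leap or both are common. 1816: Jan 1 is Monday, leap year.
1817: Jan 1 Wednesday, common
1818: Jan 1 Thursday, common
1819: Jan 1 Friday, common
1820: Jan 1 Saturday, leap
1821: Jan 1 Monday, common
1822: Jan 1 Tuesday, common
1823: Jan 1 Wednesday, common
1824: Jan 1 Thursday, leap
1825: Jan 1 Saturday, common
1826: Jan 1 Sunday, common
1827: Jan 1 Monday, common
1828: Jan 1 Tuesday, leap
1829: Jan 1 Thursday, common
1830: Jan 1 Friday, common
1831: Jan 1 Saturday, common
1832: Jan 1 Sunday, leap
1833: Jan 1 Tuesday, common
1834: Jan 1 Wednesday, common
1835: Jan 1 Thursday, common
1836: Jan 1 Friday, leap
1837: Jan 1 Sunday, common
1838: Jan 1 Monday, common
1839: Jan 1 Tuesday, common
1840: Jan 1 Wednesday, leap
1841: Jan 1 Friday, common
1842: Jan 1 Saturday, common
1843: Jan 1 Sunday, common
1844: Jan 1 Monday, leap
1844 matches on both conditions.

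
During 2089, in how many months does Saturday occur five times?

A month of length L has five Saturdays iff its first Saturday is on day ≤ L−28 (so day 1–3 in a 31-day month, 1–2 in a 30-day month, day 1 in a leap February).
Checking each month of 2089: Jan starts Sat (31d) ✓; Feb starts Tue (28d); Mar starts Tue (31d); Apr starts Fri (30d) ✓; May starts Sun (31d); Jun starts Wed (30d); Jul starts Fri (31d) ✓; Aug starts Mon (31d); Sep starts Thu (30d); Oct starts Sat (31d) ✓; Nov starts Tue (30d); Dec starts Thu (31d) ✓.
Five-Saturday months: January, April, July, October, December → 5.

5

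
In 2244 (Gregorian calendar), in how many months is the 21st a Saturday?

2

Check the 21st of each month of 2244: Jan 21: Sun, Feb 21: Wed, Mar 21: Thu, Apr 21: Sun, May 21: Tue, Jun 21: Fri, Jul 21: Sun, Aug 21: Wed, Sep 21: Sat, Oct 21: Mon, Nov 21: Thu, Dec 21: Sat.
Saturday occurs in September, December — 2 months.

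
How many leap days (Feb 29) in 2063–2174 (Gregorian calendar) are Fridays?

5

Leap years in 2063–2174: 27 of them.
Feb 29 weekday advances by 5 (mod 7) from one leap year to the next four years later (or differs when a century non-leap intervenes).
Leap-day weekdays: 2064:Fri✓ 2068:Wed 2072:Mon 2076:Sat 2080:Thu 2084:Tue 2088:Sun 2092:Fri✓ 2096:Wed 2104:Fri✓ 2108:Wed 2112:Mon 2116:Sat 2120:Thu 2124:Tue 2128:Sun 2132:Fri✓ 2136:Wed 2140:Mon 2144:Sat 2148:Thu 2152:Tue 2156:Sun 2160:Fri✓ 2164:Wed 2168:Mon 2172:Sat
Friday: 2064, 2092, 2104, 2132, 2160 → 5.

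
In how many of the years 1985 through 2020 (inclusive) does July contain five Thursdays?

15

July has 31 days; it has five Thursdays when Thursday falls among the first (month-length − 28) days — i.e. when July 1 is one of Thursday/Wednesday/Tuesday.
July 1 by year: 1985:Mon 1986:Tue✓ 1987:Wed✓ 1988:Fri 1989:Sat 1990:Sun 1991:Mon 1992:Wed✓ 1993:Thu✓ 1994:Fri 1995:Sat 1996:Mon 1997:Tue✓ 1998:Wed✓ 1999:Thu✓ …(6 more)… 2006:Sat 2007:Sun 2008:Tue✓ 2009:Wed✓ 2010:Thu✓ 2011:Fri 2012:Sun 2013:Mon 2014:Tue✓ 2015:Wed✓ 2016:Fri 2017:Sat 2018:Sun 2019:Mon 2020:Wed✓
Years with five Thursdays: 1986, 1987, 1992, 1993, 1997, 1998, 1999, 2003, 2004, 2008, 2009, 2010, 2014, 2015, 2020 → 15.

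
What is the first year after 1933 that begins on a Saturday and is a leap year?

1944

Jan 1 advances by 2 weekdays after a leap year and by 1 after a common year.
1933: Jan 1 is Sunday.
1934: Monday
1935: Tuesday
1936: Wednesday (leap)
1937: Friday
1938: Saturday
1939: Sunday
1940: Monday (leap)
1941: Wednesday
1942: Thursday
1943: Friday
1944: Saturday (leap)
1944 begins on a Saturday and is a leap year.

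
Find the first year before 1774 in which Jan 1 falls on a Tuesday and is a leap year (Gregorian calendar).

Jan 1 advances by 2 weekdays after a leap year and by 1 after a common year.
1774: Jan 1 is Saturday.
1773: Friday
1772: Wednesday (leap)
1771: Tuesday
1770: Monday
1769: Sunday
1768: Friday (leap)
1767: Thursday
1766: Wednesday
1765: Tuesday
1764: Sunday (leap)
1763: Saturday
1762: Friday
1761: Thursday
1760: Tuesday (leap)
1760 begins on a Tuesday and is a leap year.

1760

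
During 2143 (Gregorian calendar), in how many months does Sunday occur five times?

4

A month of length L has five Sundays iff its first Sunday is on day ≤ L−28 (so day 1–3 in a 31-day month, 1–2 in a 30-day month, day 1 in a leap February).
Checking each month of 2143: Jan starts Tue (31d); Feb starts Fri (28d); Mar starts Fri (31d) ✓; Apr starts Mon (30d); May starts Wed (31d); Jun starts Sat (30d) ✓; Jul starts Mon (31d); Aug starts Thu (31d); Sep starts Sun (30d) ✓; Oct starts Tue (31d); Nov starts Fri (30d); Dec starts Sun (31d) ✓.
Five-Sunday months: March, June, September, December → 4.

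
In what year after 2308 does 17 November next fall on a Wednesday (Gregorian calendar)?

From one year to the next, a fixed date's weekday advances by 1, or by 2 when a Feb 29 lies between the two dates.
2308: November 17 is Tuesday.
2309: Wednesday (+1)
17 November falls on a Wednesday in 2309.

2309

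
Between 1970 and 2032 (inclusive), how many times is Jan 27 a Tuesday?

10

Track Jan 27's weekday year by year (advancing +1, or +2 across a Feb 29):
  1970: Tue ✓  1971: Wed (+1)  1972: Thu (+1)  1973: Sat (+2)  1974: Sun (+1)
  1975: Mon (+1)  1976: Tue (+1) ✓  1977: Thu (+2)  1978: Fri (+1)  1979: Sat (+1)
  1980: Sun (+1)  1981: Tue (+2) ✓  1982: Wed (+1)  1983: Thu (+1)  … (35 more years) …
  2019: Sun (+1)  2020: Mon (+1)  2021: Wed (+2)  2022: Thu (+1)  2023: Fri (+1)
  2024: Sat (+1)  2025: Mon (+2)  2026: Tue (+1) ✓  2027: Wed (+1)  2028: Thu (+1)
  2029: Sat (+2)  2030: Sun (+1)  2031: Mon (+1)  2032: Tue (+1) ✓
Tuesday years: 1970, 1976, 1981, 1987, 1998, 2004, 2009, 2015, 2026, 2032 — 10 in total.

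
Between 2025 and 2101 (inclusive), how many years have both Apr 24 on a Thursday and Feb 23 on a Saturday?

Check each year's weekday for Apr 24 and Feb 23:
  2025: Thu/Sun  2026: Fri/Mon  2027: Sat/Tue  2028: Mon/Wed  2029: Tue/Fri  2030: Wed/Sat  2031: Thu/Sun  2032: Sat/Mon  2033: Sun/Wed  2034: Mon/Thu  2035: Tue/Fri  2036: Thu/Sat ✓  2037: Fri/Mon  2038: Sat/Tue  …(49 more)…  2088: Sat/Mon  2089: Sun/Wed  2090: Mon/Thu  2091: Tue/Fri  2092: Thu/Sat ✓  2093: Fri/Mon  2094: Sat/Tue  2095: Sun/Wed  2096: Tue/Thu  2097: Wed/Sat  2098: Thu/Sun  2099: Fri/Mon  2100: Sat/Tue  2101: Sun/Wed
Both conditions hold in: 2036, 2064, 2092 — 3.

3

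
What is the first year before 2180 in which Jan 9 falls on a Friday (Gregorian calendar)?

From one year to the next, a fixed date's weekday advances by 1, or by 2 when a Feb 29 lies between the two dates.
2180: January 9 is Sunday.
2179: Saturday (−1)
2178: Friday (−1)
Jan 9 falls on a Friday in 2178.

2178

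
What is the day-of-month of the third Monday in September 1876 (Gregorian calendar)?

18

September 1, 1876 is a Friday, so the first Monday is the 4th.
The third Monday is 4 + 14 = 18.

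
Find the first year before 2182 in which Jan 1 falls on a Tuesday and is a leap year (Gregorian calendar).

Jan 1 advances by 2 weekdays after a leap year and by 1 after a common year.
2182: Jan 1 is Tuesday.
2181: Monday
2180: Saturday (leap)
2179: Friday
2178: Thursday
2177: Wednesday
2176: Monday (leap)
2175: Sunday
2174: Saturday
2173: Friday
2172: Wednesday (leap)
2171: Tuesday
2170: Monday
2169: Sunday
2168: Friday (leap)
2167: Thursday
2166: Wednesday
2165: Tuesday
2164: Sunday (leap)
2163: Saturday
2162: Friday
2161: Thursday
2160: Tuesday (leap)
2160 begins on a Tuesday and is a leap year.

2160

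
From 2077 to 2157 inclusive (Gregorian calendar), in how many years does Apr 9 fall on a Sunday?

Track Apr 9's weekday year by year (advancing +1, or +2 across a Feb 29):
  2077: Fri  2078: Sat (+1)  2079: Sun (+1) ✓  2080: Tue (+2)  2081: Wed (+1)
  2082: Thu (+1)  2083: Fri (+1)  2084: Sun (+2) ✓  2085: Mon (+1)  2086: Tue (+1)
  2087: Wed (+1)  2088: Fri (+2)  2089: Sat (+1)  2090: Sun (+1) ✓  … (53 more years) …
  2144: Thu (+2)  2145: Fri (+1)  2146: Sat (+1)  2147: Sun (+1) ✓  2148: Tue (+2)
  2149: Wed (+1)  2150: Thu (+1)  2151: Fri (+1)  2152: Sun (+2) ✓  2153: Mon (+1)
  2154: Tue (+1)  2155: Wed (+1)  2156: Fri (+2)  2157: Sat (+1)
Sunday years: 2079, 2084, 2090, 2102, 2113, 2119, 2124, 2130, 2141, 2147, 2152 — 11 in total.

11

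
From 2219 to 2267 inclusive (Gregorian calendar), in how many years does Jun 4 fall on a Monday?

Track Jun 4's weekday year by year (advancing +1, or +2 across a Feb 29):
  2219: Fri  2220: Sun (+2)  2221: Mon (+1) ✓  2222: Tue (+1)  2223: Wed (+1)
  2224: Fri (+2)  2225: Sat (+1)  2226: Sun (+1)  2227: Mon (+1) ✓  2228: Wed (+2)
  2229: Thu (+1)  2230: Fri (+1)  2231: Sat (+1)  2232: Mon (+2) ✓  … (21 more years) …
  2254: Sun (+1)  2255: Mon (+1) ✓  2256: Wed (+2)  2257: Thu (+1)  2258: Fri (+1)
  2259: Sat (+1)  2260: Mon (+2) ✓  2261: Tue (+1)  2262: Wed (+1)  2263: Thu (+1)
  2264: Sat (+2)  2265: Sun (+1)  2266: Mon (+1) ✓  2267: Tue (+1)
Monday years: 2221, 2227, 2232, 2238, 2249, 2255, 2260, 2266 — 8 in total.

8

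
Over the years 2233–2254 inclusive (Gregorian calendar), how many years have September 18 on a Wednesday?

4

Track September 18's weekday year by year (advancing +1, or +2 across a Feb 29):
  2233: Wed ✓  2234: Thu (+1)  2235: Fri (+1)  2236: Sun (+2)  2237: Mon (+1)
  2238: Tue (+1)  2239: Wed (+1) ✓  2240: Fri (+2)  2241: Sat (+1)  2242: Sun (+1)
  2243: Mon (+1)  2244: Wed (+2) ✓  2245: Thu (+1)  2246: Fri (+1)  2247: Sat (+1)
  2248: Mon (+2)  2249: Tue (+1)  2250: Wed (+1) ✓  2251: Thu (+1)  2252: Sat (+2)
  2253: Sun (+1)  2254: Mon (+1)
Wednesday years: 2233, 2239, 2244, 2250 — 4 in total.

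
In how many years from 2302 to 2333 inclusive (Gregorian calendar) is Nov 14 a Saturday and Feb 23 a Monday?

Check each year's weekday for Nov 14 and Feb 23:
  2302: Fri/Sun  2303: Sat/Mon ✓  2304: Mon/Tue  2305: Tue/Thu  2306: Wed/Fri  2307: Thu/Sat  2308: Sat/Sun  2309: Sun/Tue  2310: Mon/Wed  2311: Tue/Thu  2312: Thu/Fri  2313: Fri/Sun  2314: Sat/Mon ✓  2315: Sun/Tue  …(4 more)…  2320: Sun/Mon  2321: Mon/Wed  2322: Tue/Thu  2323: Wed/Fri  2324: Fri/Sat  2325: Sat/Mon ✓  2326: Sun/Tue  2327: Mon/Wed  2328: Wed/Thu  2329: Thu/Sat  2330: Fri/Sun  2331: Sat/Mon ✓  2332: Mon/Tue  2333: Tue/Thu
Both conditions hold in: 2303, 2314, 2325, 2331 — 4.

4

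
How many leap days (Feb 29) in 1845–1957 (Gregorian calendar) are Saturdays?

Leap years in 1845–1957: 27 of them.
Feb 29 weekday advances by 5 (mod 7) from one leap year to the next four years later (or differs when a century non-leap intervenes).
Leap-day weekdays: 1848:Tue 1852:Sun 1856:Fri 1860:Wed 1864:Mon 1868:Sat✓ 1872:Thu 1876:Tue 1880:Sun 1884:Fri 1888:Wed 1892:Mon 1896:Sat✓ 1904:Mon 1908:Sat✓ 1912:Thu 1916:Tue 1920:Sun 1924:Fri 1928:Wed 1932:Mon 1936:Sat✓ 1940:Thu 1944:Tue 1948:Sun 1952:Fri 1956:Wed
Saturday: 1868, 1896, 1908, 1936 → 4.

4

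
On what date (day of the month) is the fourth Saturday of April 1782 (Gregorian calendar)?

April 1, 1782 is a Monday, so the first Saturday is the 6th.
The fourth Saturday is 6 + 21 = 27.

27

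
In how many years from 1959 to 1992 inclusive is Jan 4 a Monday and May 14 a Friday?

Check each year's weekday for Jan 4 and May 14:
  1959: Sun/Thu  1960: Mon/Sat  1961: Wed/Sun  1962: Thu/Mon  1963: Fri/Tue  1964: Sat/Thu  1965: Mon/Fri ✓  1966: Tue/Sat  1967: Wed/Sun  1968: Thu/Tue  1969: Sat/Wed  1970: Sun/Thu  1971: Mon/Fri ✓  1972: Tue/Sun  …(6 more)…  1979: Thu/Mon  1980: Fri/Wed  1981: Sun/Thu  1982: Mon/Fri ✓  1983: Tue/Sat  1984: Wed/Mon  1985: Fri/Tue  1986: Sat/Wed  1987: Sun/Thu  1988: Mon/Sat  1989: Wed/Sun  1990: Thu/Mon  1991: Fri/Tue  1992: Sat/Thu
Both conditions hold in: 1965, 1971, 1982 — 3.

3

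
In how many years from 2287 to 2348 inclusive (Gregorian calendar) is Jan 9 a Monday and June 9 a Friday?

Check each year's weekday for Jan 9 and June 9:
  2287: Sun/Thu  2288: Mon/Sat  2289: Wed/Sun  2290: Thu/Mon  2291: Fri/Tue  2292: Sat/Thu  2293: Mon/Fri ✓  2294: Tue/Sat  2295: Wed/Sun  2296: Thu/Tue  2297: Sat/Wed  2298: Sun/Thu  2299: Mon/Fri ✓  2300: Tue/Sat  …(34 more)…  2335: Wed/Sun  2336: Thu/Tue  2337: Sat/Wed  2338: Sun/Thu  2339: Mon/Fri ✓  2340: Tue/Sun  2341: Thu/Mon  2342: Fri/Tue  2343: Sat/Wed  2344: Sun/Fri  2345: Tue/Sat  2346: Wed/Sun  2347: Thu/Mon  2348: Fri/Wed
Both conditions hold in: 2293, 2299, 2305, 2311, 2322, 2333, 2339 — 7.

7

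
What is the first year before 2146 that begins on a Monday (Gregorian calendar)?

Jan 1 advances by 2 weekdays after a leap year and by 1 after a common year.
2146: Jan 1 is Saturday.
2145: Friday
2144: Wednesday (leap)
2143: Tuesday
2142: Monday
2142 begins on a Monday

2142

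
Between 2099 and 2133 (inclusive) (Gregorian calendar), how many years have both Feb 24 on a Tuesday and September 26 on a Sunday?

Check each year's weekday for Feb 24 and September 26:
  2099: Tue/Sat  2100: Wed/Sun  2101: Thu/Mon  2102: Fri/Tue  2103: Sat/Wed  2104: Sun/Fri  2105: Tue/Sat  2106: Wed/Sun  2107: Thu/Mon  2108: Fri/Wed  2109: Sun/Thu  2110: Mon/Fri  2111: Tue/Sat  2112: Wed/Mon  …(7 more)…  2120: Sat/Thu  2121: Mon/Fri  2122: Tue/Sat  2123: Wed/Sun  2124: Thu/Tue  2125: Sat/Wed  2126: Sun/Thu  2127: Mon/Fri  2128: Tue/Sun ✓  2129: Thu/Mon  2130: Fri/Tue  2131: Sat/Wed  2132: Sun/Fri  2133: Tue/Sat
Both conditions hold in: 2128 — 1.

1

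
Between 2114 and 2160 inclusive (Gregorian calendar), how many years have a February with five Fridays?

February has 28 days (29 in leap years); it has five Fridays when Friday falls among the first (month-length − 28) days — i.e. when February 1 is Friday in a leap year (never in a common year).
February 1 by year: 2114:Thu 2115:Fri 2116:Sat 2117:Mon 2118:Tue 2119:Wed 2120:Thu 2121:Sat 2122:Sun 2123:Mon 2124:Tue 2125:Thu 2126:Fri 2127:Sat 2128:Sun …(17 more)… 2146:Tue 2147:Wed 2148:Thu 2149:Sat 2150:Sun 2151:Mon 2152:Tue 2153:Thu 2154:Fri 2155:Sat 2156:Sun 2157:Tue 2158:Wed 2159:Thu 2160:Fri✓
Years with five Fridays: 2132, 2160 → 2.

2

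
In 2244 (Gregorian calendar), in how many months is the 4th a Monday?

Check the 4th of each month of 2244: Jan 4: Thu, Feb 4: Sun, Mar 4: Mon, Apr 4: Thu, May 4: Sat, Jun 4: Tue, Jul 4: Thu, Aug 4: Sun, Sep 4: Wed, Oct 4: Fri, Nov 4: Mon, Dec 4: Wed.
Monday occurs in March, November — 2 months.

2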